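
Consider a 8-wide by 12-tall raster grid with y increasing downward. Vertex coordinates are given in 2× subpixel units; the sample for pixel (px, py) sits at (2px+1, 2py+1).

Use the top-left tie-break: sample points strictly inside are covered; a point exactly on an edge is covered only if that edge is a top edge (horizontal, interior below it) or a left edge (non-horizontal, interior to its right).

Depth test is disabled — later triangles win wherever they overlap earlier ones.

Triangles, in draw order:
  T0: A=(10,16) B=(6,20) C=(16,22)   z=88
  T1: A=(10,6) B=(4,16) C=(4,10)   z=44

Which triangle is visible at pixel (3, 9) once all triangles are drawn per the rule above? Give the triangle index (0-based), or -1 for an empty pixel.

T0:
  2·area = 48  (B↔C swapped to make it positive)
  edge (10, 16)→(16, 22): d=(6,6) right/bottom  bias=-1
  edge (16, 22)→(6, 20): d=(-10,-2) top-left  bias=+0
  edge (6, 20)→(10, 16): d=(4,-4) top-left  bias=+0
    (0,3)@(1, 7): e=[0,120,-72] → .  [on edge]
    (1,4)@(3, 9): e=[0,104,-56] → .  [on edge]
    (2,5)@(5, 11): e=[0,88,-40] → .  [on edge]
    (7,5)@(15, 11): e=[-60,108,0] → .  [on edge]
    (3,6)@(7, 13): e=[0,72,-24] → .  [on edge]
    (6,6)@(13, 13): e=[-36,84,0] → .  [on edge]
    (4,7)@(9, 15): e=[0,56,-8] → .  [on edge]
    (5,7)@(11, 15): e=[-12,60,0] → .  [on edge]
    (4,8)@(9, 17): e=[12,36,0] → X  [on edge]
    (5,8)@(11, 17): e=[0,40,8] → .  [on edge]
    (0,9)@(1, 19): e=[72,0,-24] → .  [on edge]
    (3,9)@(7, 19): e=[36,12,0] → X  [on edge]
    (6,9)@(13, 19): e=[0,24,24] → .  [on edge]
    (2,10)@(5, 21): e=[60,-12,0] → .  [on edge]
    (5,10)@(11, 21): e=[24,0,24] → X  [on edge]
    (7,10)@(15, 21): e=[0,8,40] → .  [on edge]
    (1,11)@(3, 23): e=[84,-36,0] → .  [on edge]
  covered (6 px):
    . . . . . . . .
    . . . . . . . .
    . . . . . . . .
    . . . . . . . .
    . . . . . . . .
    . . . . . . . .
    . . . . . . . .
    . . . . . . . .
    . . . . X . . .
    . . . X X X . .
    . . . . . X X .
    . . . . . . . .
T1:
  2·area = 36
  edge (10, 6)→(4, 16): d=(-6,10) right/bottom  bias=-1
  edge (4, 16)→(4, 10): d=(0,-6) top-left  bias=+0
  edge (4, 10)→(10, 6): d=(6,-4) top-left  bias=+0
    (6,0)@(13, 1): e=[0,54,-18] → .  [on edge]
    (4,3)@(9, 7): e=[4,30,2] → X
    (5,3)@(11, 7): e=[-16,42,10] → .
    (3,4)@(7, 9): e=[12,18,6] → X
    (4,4)@(9, 9): e=[-8,30,14] → .
    (2,5)@(5, 11): e=[20,6,10] → X
    (3,5)@(7, 11): e=[0,18,18] → .  [on edge]
    (2,6)@(5, 13): e=[8,6,22] → X
    (3,6)@(7, 13): e=[-12,18,30] → .
    (2,7)@(5, 15): e=[-4,6,34] → .
    (0,10)@(1, 21): e=[0,-18,54] → .  [on edge]
  covered (4 px):
    . . . . . . . .
    . . . . . . . .
    . . . . . . . .
    . . . . X . . .
    . . . X . . . .
    . . X . . . . .
    . . X . . . . .
    . . . . . . . .
    . . . . . . . .
    . . . . . . . .
    . . . . . . . .
    . . . . . . . .

Z-buffer (winner per pixel, '.' = empty):
  . . . . . . . .
  . . . . . . . .
  . . . . . . . .
  . . . . 1 . . .
  . . . 1 . . . .
  . . 1 . . . . .
  . . 1 . . . . .
  . . . . . . . .
  . . . . 0 . . .
  . . . 0 0 0 . .
  . . . . . 0 0 .
  . . . . . . . .

Final: 0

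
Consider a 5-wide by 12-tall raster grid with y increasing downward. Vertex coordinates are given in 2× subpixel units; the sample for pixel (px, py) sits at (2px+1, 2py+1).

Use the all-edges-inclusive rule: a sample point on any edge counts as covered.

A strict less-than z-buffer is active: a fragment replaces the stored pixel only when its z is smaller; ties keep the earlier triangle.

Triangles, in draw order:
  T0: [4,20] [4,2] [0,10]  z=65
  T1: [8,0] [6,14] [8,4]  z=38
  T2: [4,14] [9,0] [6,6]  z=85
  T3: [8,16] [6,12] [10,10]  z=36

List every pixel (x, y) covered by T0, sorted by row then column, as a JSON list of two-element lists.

T0:
  2·area = 72  (B↔C swapped to make it positive)
  edge (4, 20)→(0, 10): d=(-4,-10) inclusive
  edge (0, 10)→(4, 2): d=(4,-8) inclusive
  edge (4, 2)→(4, 20): d=(0,18) inclusive
    (1,2)@(3, 5): e=[50,4,18] → #
    (2,2)@(5, 5): e=[70,20,-18] → ·
    (1,3)@(3, 7): e=[42,12,18] → #
    (2,3)@(5, 7): e=[62,28,-18] → ·
    (0,4)@(1, 9): e=[14,4,54] → #
    (2,4)@(5, 9): e=[54,36,-18] → ·
    (0,5)@(1, 11): e=[6,12,54] → #
    (2,5)@(5, 11): e=[46,44,-18] → ·
    (0,6)@(1, 13): e=[-2,20,54] → ·
    (1,6)@(3, 13): e=[18,36,18] → #
    (2,6)@(5, 13): e=[38,52,-18] → ·
    (1,7)@(3, 15): e=[10,44,18] → #
  covered (9 px):
    · · · · ·
    · · · · ·
    · # · · ·
    · # · · ·
    # # · · ·
    # # · · ·
    · # · · ·
    · # · · ·
    · # · · ·
    · · · · ·
    · · · · ·
    · · · · ·
T1:
  2·area = 8  (B↔C swapped to make it positive)
  edge (8, 0)→(8, 4): d=(0,4) inclusive
  edge (8, 4)→(6, 14): d=(-2,10) inclusive
  edge (6, 14)→(8, 0): d=(2,-14) inclusive
    (3,3)@(7, 7): e=[4,4,0] → #  [on edge]
    (4,3)@(9, 7): e=[-4,-16,28] → ·
    (3,4)@(7, 9): e=[4,0,4] → #  [on edge]
    (4,4)@(9, 9): e=[-4,-20,32] → ·
    (3,5)@(7, 11): e=[4,-4,8] → ·
    (2,9)@(5, 19): e=[12,0,-4] → ·  [on edge]
    (2,10)@(5, 21): e=[12,-4,0] → ·  [on edge]
  covered (2 px):
    · · · · ·
    · · · · ·
    · · · · ·
    · · · # ·
    · · · # ·
    · · · · ·
    · · · · ·
    · · · · ·
    · · · · ·
    · · · · ·
    · · · · ·
    · · · · ·
T2:
  2·area = 12  (B↔C swapped to make it positive)
  edge (4, 14)→(6, 6): d=(2,-8) inclusive
  edge (6, 6)→(9, 0): d=(3,-6) inclusive
  edge (9, 0)→(4, 14): d=(-5,14) inclusive
    (3,2)@(7, 5): e=[6,3,3] → #
    (4,2)@(9, 5): e=[22,15,-25] → ·
    (3,3)@(7, 7): e=[10,9,-7] → ·
    (2,5)@(5, 11): e=[2,9,1] → #
    (3,5)@(7, 11): e=[18,21,-27] → ·
    (2,6)@(5, 13): e=[6,15,-9] → ·
  covered (2 px):
    · · · · ·
    · · · · ·
    · · · # ·
    · · · · ·
    · · · · ·
    · · # · ·
    · · · · ·
    · · · · ·
    · · · · ·
    · · · · ·
    · · · · ·
    · · · · ·
T3:
  2·area = 20
  edge (8, 16)→(6, 12): d=(-2,-4) inclusive
  edge (6, 12)→(10, 10): d=(4,-2) inclusive
  edge (10, 10)→(8, 16): d=(-2,6) inclusive
    (4,5)@(9, 11): e=[14,2,4] → #
    (3,6)@(7, 13): e=[2,6,12] → #
    (4,6)@(9, 13): e=[10,10,0] → #  [on edge]
    (3,7)@(7, 15): e=[-2,14,8] → ·
    (4,7)@(9, 15): e=[6,18,-4] → ·
    (3,9)@(7, 19): e=[-10,30,0] → ·  [on edge]
  covered (3 px):
    · · · · ·
    · · · · ·
    · · · · ·
    · · · · ·
    · · · · ·
    · · · · #
    · · · # #
    · · · · ·
    · · · · ·
    · · · · ·
    · · · · ·
    · · · · ·

Answer: [[1,2],[1,3],[0,4],[1,4],[0,5],[1,5],[1,6],[1,7],[1,8]]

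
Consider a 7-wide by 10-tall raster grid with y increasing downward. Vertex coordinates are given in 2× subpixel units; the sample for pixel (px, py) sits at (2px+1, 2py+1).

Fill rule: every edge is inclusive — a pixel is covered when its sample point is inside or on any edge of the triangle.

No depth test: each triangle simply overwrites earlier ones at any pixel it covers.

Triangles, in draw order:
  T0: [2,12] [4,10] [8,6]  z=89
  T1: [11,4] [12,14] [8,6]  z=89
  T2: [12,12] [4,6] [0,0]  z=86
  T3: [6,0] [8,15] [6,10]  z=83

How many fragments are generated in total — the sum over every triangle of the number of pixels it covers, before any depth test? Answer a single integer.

T0:
  degenerate (2·area = 0) — covers nothing
T1:
  2·area = 32
  edge (11, 4)→(12, 14): d=(1,10) inclusive
  edge (12, 14)→(8, 6): d=(-4,-8) inclusive
  edge (8, 6)→(11, 4): d=(3,-2) inclusive
    (5,2)@(11, 5): e=[1,28,3] → #
    (6,2)@(13, 5): e=[-19,44,7] → ·
    (4,3)@(9, 7): e=[23,4,5] → #
    (6,3)@(13, 7): e=[-17,36,13] → ·
    (4,4)@(9, 9): e=[25,-4,11] → ·
    (5,4)@(11, 9): e=[5,12,15] → #
    (6,4)@(13, 9): e=[-15,28,19] → ·
    (5,5)@(11, 11): e=[7,4,21] → #
    (6,5)@(13, 11): e=[-13,20,25] → ·
    (5,6)@(11, 13): e=[9,-4,27] → ·
  covered (5 px):
    · · · · · · ·
    · · · · · · ·
    · · · · · # ·
    · · · · # # ·
    · · · · · # ·
    · · · · · # ·
    · · · · · · ·
    · · · · · · ·
    · · · · · · ·
    · · · · · · ·
T2:
  2·area = 24
  edge (12, 12)→(4, 6): d=(-8,-6) inclusive
  edge (4, 6)→(0, 0): d=(-4,-6) inclusive
  edge (0, 0)→(12, 12): d=(12,12) inclusive
    (0,0)@(1, 1): e=[22,2,0] → #  [on edge]
    (1,0)@(3, 1): e=[34,14,-24] → ·
    (0,1)@(1, 3): e=[6,-6,24] → ·
    (1,1)@(3, 3): e=[18,6,0] → #  [on edge]
    (2,1)@(5, 3): e=[30,18,-24] → ·
    (1,2)@(3, 5): e=[2,-2,24] → ·
    (2,2)@(5, 5): e=[14,10,0] → #  [on edge]
    (3,2)@(7, 5): e=[26,22,-24] → ·
    (2,3)@(5, 7): e=[-2,2,24] → ·
    (3,3)@(7, 7): e=[10,14,0] → #  [on edge]
    (4,3)@(9, 7): e=[22,26,-24] → ·
    (3,4)@(7, 9): e=[-6,6,24] → ·
    (4,4)@(9, 9): e=[6,18,0] → #  [on edge]
    (5,5)@(11, 11): e=[2,22,0] → #  [on edge]
    (6,6)@(13, 13): e=[-2,26,0] → ·  [on edge]
  covered (6 px):
    # · · · · · ·
    · # · · · · ·
    · · # · · · ·
    · · · # · · ·
    · · · · # · ·
    · · · · · # ·
    · · · · · · ·
    · · · · · · ·
    · · · · · · ·
    · · · · · · ·
T3:
  2·area = 20
  edge (6, 0)→(8, 15): d=(2,15) inclusive
  edge (8, 15)→(6, 10): d=(-2,-5) inclusive
  edge (6, 10)→(6, 0): d=(0,-10) inclusive
    (3,4)@(7, 9): e=[3,7,10] → #
    (4,4)@(9, 9): e=[-27,17,30] → ·
    (3,5)@(7, 11): e=[7,3,10] → #
    (4,5)@(9, 11): e=[-23,13,30] → ·
    (3,6)@(7, 13): e=[11,-1,10] → ·
  covered (2 px):
    · · · · · · ·
    · · · · · · ·
    · · · · · · ·
    · · · · · · ·
    · · · # · · ·
    · · · # · · ·
    · · · · · · ·
    · · · · · · ·
    · · · · · · ·
    · · · · · · ·

Answer: 13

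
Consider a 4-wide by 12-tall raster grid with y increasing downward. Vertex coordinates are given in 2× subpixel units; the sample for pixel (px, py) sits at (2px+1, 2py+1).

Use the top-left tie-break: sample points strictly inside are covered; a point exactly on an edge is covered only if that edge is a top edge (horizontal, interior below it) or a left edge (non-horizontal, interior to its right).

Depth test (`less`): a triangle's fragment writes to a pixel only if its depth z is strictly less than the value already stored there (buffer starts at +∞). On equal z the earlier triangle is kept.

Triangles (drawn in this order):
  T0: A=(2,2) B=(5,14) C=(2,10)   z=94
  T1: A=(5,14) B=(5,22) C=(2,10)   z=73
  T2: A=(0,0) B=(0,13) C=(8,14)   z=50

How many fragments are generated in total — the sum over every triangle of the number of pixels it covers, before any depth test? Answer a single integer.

T0:
  2·area = 24
  edge (2, 2)→(5, 14): d=(3,12) right/bottom  bias=-1
  edge (5, 14)→(2, 10): d=(-3,-4) top-left  bias=+0
  edge (2, 10)→(2, 2): d=(0,-8) top-left  bias=+0
    (1,3)@(3, 7): e=[3,13,8] → X
    (2,3)@(5, 7): e=[-21,21,24] → .
    (1,4)@(3, 9): e=[9,7,8] → X
    (2,4)@(5, 9): e=[-15,15,24] → .
    (1,5)@(3, 11): e=[15,1,8] → X
    (2,5)@(5, 11): e=[-9,9,24] → .
    (1,6)@(3, 13): e=[21,-5,8] → .
  covered (3 px):
    . . . .
    . . . .
    . . . .
    . X . .
    . X . .
    . X . .
    . . . .
    . . . .
    . . . .
    . . . .
    . . . .
    . . . .
T1:
  2·area = 24
  edge (5, 14)→(5, 22): d=(0,8) right/bottom  bias=-1
  edge (5, 22)→(2, 10): d=(-3,-12) top-left  bias=+0
  edge (2, 10)→(5, 14): d=(3,4) right/bottom  bias=-1
    (2,0)@(5, 1): e=[0,63,-39] → .  [on edge]
    (2,1)@(5, 3): e=[0,57,-33] → .  [on edge]
    (2,2)@(5, 5): e=[0,51,-27] → .  [on edge]
    (2,3)@(5, 7): e=[0,45,-21] → .  [on edge]
    (2,4)@(5, 9): e=[0,39,-15] → .  [on edge]
    (2,5)@(5, 11): e=[0,33,-9] → .  [on edge]
    (1,6)@(3, 13): e=[16,3,5] → X
    (2,6)@(5, 13): e=[0,27,-3] → .  [on edge]
    (1,7)@(3, 15): e=[16,-3,11] → .
    (2,7)@(5, 15): e=[0,21,3] → .  [on edge]
    (2,8)@(5, 17): e=[0,15,9] → .  [on edge]
    (2,9)@(5, 19): e=[0,9,15] → .  [on edge]
    (2,10)@(5, 21): e=[0,3,21] → .  [on edge]
    (2,11)@(5, 23): e=[0,-3,27] → .  [on edge]
  covered (1 px):
    . . . .
    . . . .
    . . . .
    . . . .
    . . . .
    . . . .
    . X . .
    . . . .
    . . . .
    . . . .
    . . . .
    . . . .
T2:
  2·area = 104  (B↔C swapped to make it positive)
  edge (0, 0)→(8, 14): d=(8,14) right/bottom  bias=-1
  edge (8, 14)→(0, 13): d=(-8,-1) top-left  bias=+0
  edge (0, 13)→(0, 0): d=(0,-13) top-left  bias=+0
    (0,1)@(1, 3): e=[10,81,13] → X
    (1,1)@(3, 3): e=[-18,83,39] → .
    (0,2)@(1, 5): e=[26,65,13] → X
    (1,2)@(3, 5): e=[-2,67,39] → .
    (0,3)@(1, 7): e=[42,49,13] → X
    (1,3)@(3, 7): e=[14,51,39] → X
    (2,3)@(5, 7): e=[-14,53,65] → .
    (0,4)@(1, 9): e=[58,33,13] → X
    (2,4)@(5, 9): e=[2,37,65] → X
    (3,4)@(7, 9): e=[-26,39,91] → .
    (0,5)@(1, 11): e=[74,17,13] → X
    (3,5)@(7, 11): e=[-10,23,91] → .
  covered (14 px):
    . . . .
    X . . .
    X . . .
    X X . .
    X X X .
    X X X .
    X X X X
    . . . .
    . . . .
    . . . .
    . . . .
    . . . .

Final: 18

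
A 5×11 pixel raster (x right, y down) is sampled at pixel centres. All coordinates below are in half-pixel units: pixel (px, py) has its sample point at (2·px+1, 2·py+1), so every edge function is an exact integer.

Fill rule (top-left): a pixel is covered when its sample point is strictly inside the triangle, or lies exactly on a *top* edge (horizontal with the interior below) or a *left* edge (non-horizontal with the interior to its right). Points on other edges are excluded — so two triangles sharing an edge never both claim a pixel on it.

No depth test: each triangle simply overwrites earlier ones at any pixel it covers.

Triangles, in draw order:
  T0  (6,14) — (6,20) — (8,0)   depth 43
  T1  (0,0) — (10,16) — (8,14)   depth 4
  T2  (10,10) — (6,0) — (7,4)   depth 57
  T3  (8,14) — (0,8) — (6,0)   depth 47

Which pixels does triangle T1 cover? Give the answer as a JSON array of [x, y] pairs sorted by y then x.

T0:
  2·area = 12  (B↔C swapped to make it positive)
  edge (6, 14)→(8, 0): d=(2,-14) top-left  bias=+0
  edge (8, 0)→(6, 20): d=(-2,20) right/bottom  bias=-1
  edge (6, 20)→(6, 14): d=(0,-6) top-left  bias=+0
    (3,3)@(7, 7): e=[0,6,6] → X  [on edge]
    (4,3)@(9, 7): e=[28,-34,18] → .
    (3,4)@(7, 9): e=[4,2,6] → X
    (4,4)@(9, 9): e=[32,-38,18] → .
    (3,5)@(7, 11): e=[8,-2,6] → .
    (2,10)@(5, 21): e=[0,18,-6] → .  [on edge]
  covered (2 px):
    . . . . .
    . . . . .
    . . . . .
    . . . X .
    . . . X .
    . . . . .
    . . . . .
    . . . . .
    . . . . .
    . . . . .
    . . . . .
T1:
  2·area = 12
  edge (0, 0)→(10, 16): d=(10,16) right/bottom  bias=-1
  edge (10, 16)→(8, 14): d=(-2,-2) top-left  bias=+0
  edge (8, 14)→(0, 0): d=(-8,-14) top-left  bias=+0
    (1,2)@(3, 5): e=[2,8,2] → X
    (2,2)@(5, 5): e=[-30,12,30] → .
    (0,3)@(1, 7): e=[54,0,-42] → .  [on edge]
    (1,3)@(3, 7): e=[22,4,-14] → .
    (1,4)@(3, 9): e=[42,0,-30] → .  [on edge]
    (2,5)@(5, 11): e=[30,0,-18] → .  [on edge]
    (3,6)@(7, 13): e=[18,0,-6] → .  [on edge]
    (4,7)@(9, 15): e=[6,0,6] → X  [on edge]
    (4,8)@(9, 17): e=[26,-4,-10] → .
  covered (2 px):
    . . . . .
    . . . . .
    . X . . .
    . . . . .
    . . . . .
    . . . . .
    . . . . .
    . . . . X
    . . . . .
    . . . . .
    . . . . .
T2:
  2·area = 6  (B↔C swapped to make it positive)
  edge (10, 10)→(7, 4): d=(-3,-6) top-left  bias=+0
  edge (7, 4)→(6, 0): d=(-1,-4) top-left  bias=+0
  edge (6, 0)→(10, 10): d=(4,10) right/bottom  bias=-1
    (3,1)@(7, 3): e=[3,1,2] → X
    (4,1)@(9, 3): e=[15,9,-18] → .
    (3,2)@(7, 5): e=[-3,-1,10] → .
  covered (1 px):
    . . . . .
    . . . X .
    . . . . .
    . . . . .
    . . . . .
    . . . . .
    . . . . .
    . . . . .
    . . . . .
    . . . . .
    . . . . .
T3:
  2·area = 100
  edge (8, 14)→(0, 8): d=(-8,-6) top-left  bias=+0
  edge (0, 8)→(6, 0): d=(6,-8) top-left  bias=+0
  edge (6, 0)→(8, 14): d=(2,14) right/bottom  bias=-1
    (2,1)@(5, 3): e=[70,10,20] → X
    (3,1)@(7, 3): e=[82,26,-8] → .
    (1,2)@(3, 5): e=[42,6,52] → X
    (3,2)@(7, 5): e=[66,38,-4] → .
    (0,3)@(1, 7): e=[14,2,84] → X
    (3,3)@(7, 7): e=[50,50,0] → .  [on edge]
    (0,4)@(1, 9): e=[-2,14,88] → .
    (1,4)@(3, 9): e=[10,30,60] → X
    (3,4)@(7, 9): e=[34,62,4] → X
    (4,4)@(9, 9): e=[46,78,-24] → .
    (1,5)@(3, 11): e=[-6,42,64] → .
    (2,5)@(5, 11): e=[6,58,36] → X
    (4,10)@(9, 21): e=[-50,150,0] → .  [on edge]
  covered (12 px):
    . . . . .
    . . X . .
    . X X . .
    X X X . .
    . X X X .
    . . X X .
    . . . X .
    . . . . .
    . . . . .
    . . . . .
    . . . . .

Result: [[1,2],[4,7]]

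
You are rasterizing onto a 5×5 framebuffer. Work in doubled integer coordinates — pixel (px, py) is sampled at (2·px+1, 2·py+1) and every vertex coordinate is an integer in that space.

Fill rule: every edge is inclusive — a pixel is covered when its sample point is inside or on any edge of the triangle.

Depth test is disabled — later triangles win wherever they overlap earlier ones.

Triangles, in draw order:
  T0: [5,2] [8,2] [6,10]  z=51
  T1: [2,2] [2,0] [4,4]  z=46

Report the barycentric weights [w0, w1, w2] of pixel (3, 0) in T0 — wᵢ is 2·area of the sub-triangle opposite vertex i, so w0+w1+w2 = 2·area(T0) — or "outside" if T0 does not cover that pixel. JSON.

T0:
  2·area = 24
  edge (5, 2)→(8, 2): d=(3,0) inclusive
  edge (8, 2)→(6, 10): d=(-2,8) inclusive
  edge (6, 10)→(5, 2): d=(-1,-8) inclusive
    (3,1)@(7, 3): e=[3,6,15] → #
    (4,1)@(9, 3): e=[3,-10,31] → ·
    (3,2)@(7, 5): e=[9,2,13] → #
    (4,2)@(9, 5): e=[9,-14,29] → ·
    (3,3)@(7, 7): e=[15,-2,11] → ·
  covered (2 px):
    · · · · ·
    · · · # ·
    · · · # ·
    · · · · ·
    · · · · ·
T1:
  2·area = 4
  edge (2, 2)→(2, 0): d=(0,-2) inclusive
  edge (2, 0)→(4, 4): d=(2,4) inclusive
  edge (4, 4)→(2, 2): d=(-2,-2) inclusive
    (0,0)@(1, 1): e=[-2,6,0] → ·  [on edge]
    (1,1)@(3, 3): e=[2,2,0] → #  [on edge]
    (2,1)@(5, 3): e=[6,-6,4] → ·
    (1,2)@(3, 5): e=[2,6,-4] → ·
    (2,2)@(5, 5): e=[6,-2,0] → ·  [on edge]
    (3,3)@(7, 7): e=[10,-6,0] → ·  [on edge]
    (4,4)@(9, 9): e=[14,-10,0] → ·  [on edge]
  covered (1 px):
    · · · · ·
    · # · · ·
    · · · · ·
    · · · · ·
    · · · · ·

Final: "outside"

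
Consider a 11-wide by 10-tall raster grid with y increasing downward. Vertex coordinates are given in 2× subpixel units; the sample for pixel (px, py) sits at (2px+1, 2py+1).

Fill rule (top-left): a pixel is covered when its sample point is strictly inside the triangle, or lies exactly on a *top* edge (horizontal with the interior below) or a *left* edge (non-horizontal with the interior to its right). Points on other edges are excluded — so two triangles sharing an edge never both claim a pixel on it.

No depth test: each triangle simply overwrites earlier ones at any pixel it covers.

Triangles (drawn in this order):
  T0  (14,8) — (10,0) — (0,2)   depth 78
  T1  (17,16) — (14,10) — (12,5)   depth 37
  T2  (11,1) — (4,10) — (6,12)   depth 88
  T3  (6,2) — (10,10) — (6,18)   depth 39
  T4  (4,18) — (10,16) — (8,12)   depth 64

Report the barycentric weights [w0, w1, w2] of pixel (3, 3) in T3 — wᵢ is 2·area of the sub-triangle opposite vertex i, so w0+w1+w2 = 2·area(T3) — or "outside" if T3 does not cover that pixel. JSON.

T0:
  2·area = 88  (B↔C swapped to make it positive)
  edge (14, 8)→(0, 2): d=(-14,-6) top-left  bias=+0
  edge (0, 2)→(10, 0): d=(10,-2) top-left  bias=+0
  edge (10, 0)→(14, 8): d=(4,8) right/bottom  bias=-1
    (2,0)@(5, 1): e=[44,0,44] → █  [on edge]
    (3,0)@(7, 1): e=[56,4,28] → █
    (4,0)@(9, 1): e=[68,8,12] → █
    (5,0)@(11, 1): e=[80,12,-4] → ·
    (1,1)@(3, 3): e=[4,16,68] → █
    (5,1)@(11, 3): e=[52,32,4] → █
    (6,1)@(13, 3): e=[64,36,-12] → ·
    (1,2)@(3, 5): e=[-24,36,76] → ·
    (2,2)@(5, 5): e=[-12,40,60] → ·
    (3,2)@(7, 5): e=[0,44,44] → █  [on edge]
    (6,2)@(13, 5): e=[36,56,-4] → ·
    (3,3)@(7, 7): e=[-28,64,52] → ·
    (10,5)@(21, 11): e=[0,132,-44] → ·  [on edge]
  covered (12 px):
    · · █ █ █ · · · · · ·
    · █ █ █ █ █ · · · · ·
    · · · █ █ █ · · · · ·
    · · · · · · █ · · · ·
    · · · · · · · · · · ·
    · · · · · · · · · · ·
    · · · · · · · · · · ·
    · · · · · · · · · · ·
    · · · · · · · · · · ·
    · · · · · · · · · · ·
T1:
  2·area = 3
  edge (17, 16)→(14, 10): d=(-3,-6) top-left  bias=+0
  edge (14, 10)→(12, 5): d=(-2,-5) top-left  bias=+0
  edge (12, 5)→(17, 16): d=(5,11) right/bottom  bias=-1
  covered (0 px):
    · · · · · · · · · · ·
    · · · · · · · · · · ·
    · · · · · · · · · · ·
    · · · · · · · · · · ·
    · · · · · · · · · · ·
    · · · · · · · · · · ·
    · · · · · · · · · · ·
    · · · · · · · · · · ·
    · · · · · · · · · · ·
    · · · · · · · · · · ·
T2:
  2·area = 32  (B↔C swapped to make it positive)
  edge (11, 1)→(6, 12): d=(-5,11) right/bottom  bias=-1
  edge (6, 12)→(4, 10): d=(-2,-2) top-left  bias=+0
  edge (4, 10)→(11, 1): d=(7,-9) top-left  bias=+0
    (5,0)@(11, 1): e=[0,32,0] → ·  [on edge]
    (4,2)@(9, 5): e=[2,20,10] → █
    (5,2)@(11, 5): e=[-20,24,28] → ·
    (0,3)@(1, 7): e=[80,0,-48] → ·  [on edge]
    (3,3)@(7, 7): e=[14,12,6] → █
    (4,3)@(9, 7): e=[-8,16,24] → ·
    (1,4)@(3, 9): e=[48,0,-16] → ·  [on edge]
    (2,4)@(5, 9): e=[26,4,2] → █
    (4,4)@(9, 9): e=[-18,12,38] → ·
    (2,5)@(5, 11): e=[16,0,16] → █  [on edge]
    (3,5)@(7, 11): e=[-6,4,34] → ·
    (2,6)@(5, 13): e=[6,-4,30] → ·
    (3,6)@(7, 13): e=[-16,0,48] → ·  [on edge]
    (4,7)@(9, 15): e=[-48,0,80] → ·  [on edge]
    (5,8)@(11, 17): e=[-80,0,112] → ·  [on edge]
    (6,9)@(13, 19): e=[-112,0,144] → ·  [on edge]
  covered (5 px):
    · · · · · · · · · · ·
    · · · · · · · · · · ·
    · · · · █ · · · · · ·
    · · · █ · · · · · · ·
    · · █ █ · · · · · · ·
    · · █ · · · · · · · ·
    · · · · · · · · · · ·
    · · · · · · · · · · ·
    · · · · · · · · · · ·
    · · · · · · · · · · ·
T3:
  2·area = 64
  edge (6, 2)→(10, 10): d=(4,8) right/bottom  bias=-1
  edge (10, 10)→(6, 18): d=(-4,8) right/bottom  bias=-1
  edge (6, 18)→(6, 2): d=(0,-16) top-left  bias=+0
    (3,2)@(7, 5): e=[4,44,16] → █
    (4,2)@(9, 5): e=[-12,28,48] → ·
    (3,3)@(7, 7): e=[12,36,16] → █
    (4,3)@(9, 7): e=[-4,20,48] → ·
    (3,4)@(7, 9): e=[20,28,16] → █
    (4,4)@(9, 9): e=[4,12,48] → █
    (5,4)@(11, 9): e=[-12,-4,80] → ·
    (3,5)@(7, 11): e=[28,20,16] → █
    (5,5)@(11, 11): e=[-4,-12,80] → ·
    (3,6)@(7, 13): e=[36,12,16] → █
    (4,6)@(9, 13): e=[20,-4,48] → ·
    (3,7)@(7, 15): e=[44,4,16] → █
  covered (8 px):
    · · · · · · · · · · ·
    · · · · · · · · · · ·
    · · · █ · · · · · · ·
    · · · █ · · · · · · ·
    · · · █ █ · · · · · ·
    · · · █ █ · · · · · ·
    · · · █ · · · · · · ·
    · · · █ · · · · · · ·
    · · · · · · · · · · ·
    · · · · · · · · · · ·
T4:
  2·area = 28  (B↔C swapped to make it positive)
  edge (4, 18)→(8, 12): d=(4,-6) top-left  bias=+0
  edge (8, 12)→(10, 16): d=(2,4) right/bottom  bias=-1
  edge (10, 16)→(4, 18): d=(-6,2) right/bottom  bias=-1
    (9,6)@(19, 13): e=[70,-42,0] → ·  [on edge]
    (3,7)@(7, 15): e=[6,10,12] → █
    (4,7)@(9, 15): e=[18,2,8] → █
    (5,7)@(11, 15): e=[30,-6,4] → ·
    (6,7)@(13, 15): e=[42,-14,0] → ·  [on edge]
    (2,8)@(5, 17): e=[2,22,4] → █
    (3,8)@(7, 17): e=[14,14,0] → ·  [on edge]
    (4,8)@(9, 17): e=[26,6,-4] → ·
    (0,9)@(1, 19): e=[-14,42,0] → ·  [on edge]
    (2,9)@(5, 19): e=[10,26,-8] → ·
  covered (3 px):
    · · · · · · · · · · ·
    · · · · · · · · · · ·
    · · · · · · · · · · ·
    · · · · · · · · · · ·
    · · · · · · · · · · ·
    · · · · · · · · · · ·
    · · · · · · · · · · ·
    · · · █ █ · · · · · ·
    · · █ · · · · · · · ·
    · · · · · · · · · · ·

Answer: [36,16,12]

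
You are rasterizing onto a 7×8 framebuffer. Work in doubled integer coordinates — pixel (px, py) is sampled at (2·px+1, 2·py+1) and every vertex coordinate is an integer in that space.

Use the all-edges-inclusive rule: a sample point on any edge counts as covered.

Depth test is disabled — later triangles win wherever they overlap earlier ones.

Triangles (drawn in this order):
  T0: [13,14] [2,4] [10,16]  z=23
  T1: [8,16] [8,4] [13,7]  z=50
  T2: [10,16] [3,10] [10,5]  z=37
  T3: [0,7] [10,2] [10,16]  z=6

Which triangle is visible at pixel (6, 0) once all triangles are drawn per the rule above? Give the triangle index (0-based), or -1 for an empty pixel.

T0:
  2·area = 52  (B↔C swapped to make it positive)
  edge (13, 14)→(10, 16): d=(-3,2) inclusive
  edge (10, 16)→(2, 4): d=(-8,-12) inclusive
  edge (2, 4)→(13, 14): d=(11,10) inclusive
    (1,2)@(3, 5): e=[47,4,1] → #
    (2,2)@(5, 5): e=[43,28,-19] → ·
    (1,3)@(3, 7): e=[41,-12,23] → ·
    (2,3)@(5, 7): e=[37,12,3] → #
    (3,3)@(7, 7): e=[33,36,-17] → ·
    (2,4)@(5, 9): e=[31,-4,25] → ·
    (3,4)@(7, 9): e=[27,20,5] → #
    (4,4)@(9, 9): e=[23,44,-15] → ·
    (3,5)@(7, 11): e=[21,4,27] → #
    (4,5)@(9, 11): e=[17,28,7] → #
    (5,5)@(11, 11): e=[13,52,-13] → ·
    (3,6)@(7, 13): e=[15,-12,49] → ·
  covered (8 px):
    · · · · · · ·
    · · · · · · ·
    · # · · · · ·
    · · # · · · ·
    · · · # · · ·
    · · · # # · ·
    · · · · # # ·
    · · · · · # ·
T1:
  2·area = 60
  edge (8, 16)→(8, 4): d=(0,-12) inclusive
  edge (8, 4)→(13, 7): d=(5,3) inclusive
  edge (13, 7)→(8, 16): d=(-5,9) inclusive
    (1,0)@(3, 1): e=[-60,0,120] → ·  [on edge]
    (4,2)@(9, 5): e=[12,2,46] → #
    (5,2)@(11, 5): e=[36,-4,28] → ·
    (4,3)@(9, 7): e=[12,12,36] → #
    (5,3)@(11, 7): e=[36,6,18] → #
    (6,3)@(13, 7): e=[60,0,0] → #  [on edge]
    (4,4)@(9, 9): e=[12,22,26] → #
    (6,4)@(13, 9): e=[60,10,-10] → ·
    (4,5)@(9, 11): e=[12,32,16] → #
    (5,5)@(11, 11): e=[36,26,-2] → ·
    (4,6)@(9, 13): e=[12,42,6] → #
    (5,6)@(11, 13): e=[36,36,-12] → ·
  covered (8 px):
    · · · · · · ·
    · · · · · · ·
    · · · · # · ·
    · · · · # # #
    · · · · # # ·
    · · · · # · ·
    · · · · # · ·
    · · · · · · ·
T2:
  2·area = 77
  edge (10, 16)→(3, 10): d=(-7,-6) inclusive
  edge (3, 10)→(10, 5): d=(7,-5) inclusive
  edge (10, 5)→(10, 16): d=(0,11) inclusive
    (4,3)@(9, 7): e=[57,9,11] → #
    (5,3)@(11, 7): e=[69,19,-11] → ·
    (2,4)@(5, 9): e=[19,3,55] → #
    (3,4)@(7, 9): e=[31,13,33] → #
    (5,4)@(11, 9): e=[55,33,-11] → ·
    (2,5)@(5, 11): e=[5,17,55] → #
    (5,5)@(11, 11): e=[41,47,-11] → ·
    (2,6)@(5, 13): e=[-9,31,55] → ·
    (3,6)@(7, 13): e=[3,41,33] → #
    (5,6)@(11, 13): e=[27,61,-11] → ·
    (3,7)@(7, 15): e=[-11,55,33] → ·
    (4,7)@(9, 15): e=[1,65,11] → #
  covered (10 px):
    · · · · · · ·
    · · · · · · ·
    · · · · · · ·
    · · · · # · ·
    · · # # # · ·
    · · # # # · ·
    · · · # # · ·
    · · · · # · ·
T3:
  2·area = 140
  edge (0, 7)→(10, 2): d=(10,-5) inclusive
  edge (10, 2)→(10, 16): d=(0,14) inclusive
  edge (10, 16)→(0, 7): d=(-10,-9) inclusive
    (4,1)@(9, 3): e=[5,14,121] → #
    (5,1)@(11, 3): e=[15,-14,139] → ·
    (2,2)@(5, 5): e=[5,70,65] → #
    (3,2)@(7, 5): e=[15,42,83] → #
    (5,2)@(11, 5): e=[35,-14,119] → ·
    (0,3)@(1, 7): e=[5,126,9] → #
    (1,3)@(3, 7): e=[15,98,27] → #
    (5,3)@(11, 7): e=[55,-14,99] → ·
    (0,4)@(1, 9): e=[25,126,-11] → ·
    (1,4)@(3, 9): e=[35,98,7] → #
    (5,4)@(11, 9): e=[75,-14,79] → ·
    (1,5)@(3, 11): e=[55,98,-13] → ·
  covered (19 px):
    · · · · · · ·
    · · · · # · ·
    · · # # # · ·
    # # # # # · ·
    · # # # # · ·
    · · # # # · ·
    · · · # # · ·
    · · · · # · ·

Z-buffer (winner per pixel, '.' = empty):
  . . . . . . .
  . . . . 3 . .
  . 0 3 3 3 . .
  3 3 3 3 3 1 1
  . 3 3 3 3 1 .
  . . 3 3 3 . .
  . . . 3 3 0 .
  . . . . 3 0 .

Final: -1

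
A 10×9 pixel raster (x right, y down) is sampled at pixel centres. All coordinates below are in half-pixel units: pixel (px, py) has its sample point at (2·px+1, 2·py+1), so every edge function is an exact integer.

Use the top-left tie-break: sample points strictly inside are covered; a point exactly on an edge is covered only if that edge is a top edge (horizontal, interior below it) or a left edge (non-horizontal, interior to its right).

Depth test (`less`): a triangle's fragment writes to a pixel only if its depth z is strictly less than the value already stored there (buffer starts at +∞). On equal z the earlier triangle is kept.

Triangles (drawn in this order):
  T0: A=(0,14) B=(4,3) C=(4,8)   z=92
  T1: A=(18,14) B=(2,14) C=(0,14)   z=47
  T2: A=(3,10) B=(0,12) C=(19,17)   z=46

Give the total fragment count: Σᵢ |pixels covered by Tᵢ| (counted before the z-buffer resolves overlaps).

T0:
  2·area = 20
  edge (0, 14)→(4, 3): d=(4,-11) top-left  bias=+0
  edge (4, 3)→(4, 8): d=(0,5) right/bottom  bias=-1
  edge (4, 8)→(0, 14): d=(-4,6) right/bottom  bias=-1
    (1,3)@(3, 7): e=[5,5,10] → #
    (2,3)@(5, 7): e=[27,-5,-2] → ·
    (1,4)@(3, 9): e=[13,5,2] → #
    (2,4)@(5, 9): e=[35,-5,-10] → ·
    (1,5)@(3, 11): e=[21,5,-6] → ·
  covered (2 px):
    · · · · · · · · · ·
    · · · · · · · · · ·
    · · · · · · · · · ·
    · # · · · · · · · ·
    · # · · · · · · · ·
    · · · · · · · · · ·
    · · · · · · · · · ·
    · · · · · · · · · ·
    · · · · · · · · · ·
T1:
  degenerate (2·area = 0) — covers nothing
T2:
  2·area = 53  (B↔C swapped to make it positive)
  edge (3, 10)→(19, 17): d=(16,7) right/bottom  bias=-1
  edge (19, 17)→(0, 12): d=(-19,-5) top-left  bias=+0
  edge (0, 12)→(3, 10): d=(3,-2) top-left  bias=+0
    (1,5)@(3, 11): e=[16,34,3] → #
    (2,5)@(5, 11): e=[2,44,7] → #
    (3,5)@(7, 11): e=[-12,54,11] → ·
    (1,6)@(3, 13): e=[48,-4,9] → ·
    (2,6)@(5, 13): e=[34,6,13] → #
    (3,6)@(7, 13): e=[20,16,17] → #
    (4,6)@(9, 13): e=[6,26,21] → #
    (5,6)@(11, 13): e=[-8,36,25] → ·
    (2,7)@(5, 15): e=[66,-32,19] → ·
    (3,7)@(7, 15): e=[52,-22,23] → ·
    (4,7)@(9, 15): e=[38,-12,27] → ·
    (6,7)@(13, 15): e=[10,8,35] → #
    (9,8)@(19, 17): e=[0,0,53] → ·  [on edge]
  covered (6 px):
    · · · · · · · · · ·
    · · · · · · · · · ·
    · · · · · · · · · ·
    · · · · · · · · · ·
    · · · · · · · · · ·
    · # # · · · · · · ·
    · · # # # · · · · ·
    · · · · · · # · · ·
    · · · · · · · · · ·

Answer: 8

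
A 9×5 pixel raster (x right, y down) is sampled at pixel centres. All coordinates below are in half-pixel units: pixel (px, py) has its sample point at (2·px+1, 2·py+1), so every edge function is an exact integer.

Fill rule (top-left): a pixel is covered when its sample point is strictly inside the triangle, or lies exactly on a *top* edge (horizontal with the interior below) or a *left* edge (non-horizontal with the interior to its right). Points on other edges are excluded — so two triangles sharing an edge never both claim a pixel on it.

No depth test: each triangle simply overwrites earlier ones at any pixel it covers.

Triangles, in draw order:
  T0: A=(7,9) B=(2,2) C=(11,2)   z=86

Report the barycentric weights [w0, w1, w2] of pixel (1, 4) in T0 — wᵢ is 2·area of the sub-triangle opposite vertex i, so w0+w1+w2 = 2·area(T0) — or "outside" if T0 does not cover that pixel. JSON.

T0:
  2·area = 63
  edge (7, 9)→(2, 2): d=(-5,-7) top-left  bias=+0
  edge (2, 2)→(11, 2): d=(9,0) top-left  bias=+0
  edge (11, 2)→(7, 9): d=(-4,7) right/bottom  bias=-1
    (1,1)@(3, 3): e=[2,9,52] → █
    (2,1)@(5, 3): e=[16,9,38] → █
    (3,1)@(7, 3): e=[30,9,24] → █
    (4,1)@(9, 3): e=[44,9,10] → █
    (5,1)@(11, 3): e=[58,9,-4] → ·
    (1,2)@(3, 5): e=[-8,27,44] → ·
    (2,2)@(5, 5): e=[6,27,30] → █
    (5,2)@(11, 5): e=[48,27,-12] → ·
    (2,3)@(5, 7): e=[-4,45,22] → ·
    (3,3)@(7, 7): e=[10,45,8] → █
    (4,3)@(9, 7): e=[24,45,-6] → ·
    (3,4)@(7, 9): e=[0,63,0] → ·  [on edge]
  covered (8 px):
    · · · · · · · · ·
    · █ █ █ █ · · · ·
    · · █ █ █ · · · ·
    · · · █ · · · · ·
    · · · · · · · · ·

Answer: "outside"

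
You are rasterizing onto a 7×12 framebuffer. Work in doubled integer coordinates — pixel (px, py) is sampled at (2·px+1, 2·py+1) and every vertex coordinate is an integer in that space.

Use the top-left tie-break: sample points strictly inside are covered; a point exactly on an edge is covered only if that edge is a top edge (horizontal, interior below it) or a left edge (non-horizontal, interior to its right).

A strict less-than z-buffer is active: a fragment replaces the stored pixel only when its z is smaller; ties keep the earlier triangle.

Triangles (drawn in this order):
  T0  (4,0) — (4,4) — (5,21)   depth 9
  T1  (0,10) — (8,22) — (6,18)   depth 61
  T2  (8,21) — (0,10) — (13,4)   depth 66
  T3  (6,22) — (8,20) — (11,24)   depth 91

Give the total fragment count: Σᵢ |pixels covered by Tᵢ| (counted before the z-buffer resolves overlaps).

T0:
  2·area = 4  (B↔C swapped to make it positive)
  edge (4, 0)→(5, 21): d=(1,21) right/bottom  bias=-1
  edge (5, 21)→(4, 4): d=(-1,-17) top-left  bias=+0
  edge (4, 4)→(4, 0): d=(0,-4) top-left  bias=+0
    (2,10)@(5, 21): e=[0,0,4] → .  [on edge]
  covered (0 px):
    . . . . . . .
    . . . . . . .
    . . . . . . .
    . . . . . . .
    . . . . . . .
    . . . . . . .
    . . . . . . .
    . . . . . . .
    . . . . . . .
    . . . . . . .
    . . . . . . .
    . . . . . . .
T1:
  2·area = 8  (B↔C swapped to make it positive)
  edge (0, 10)→(6, 18): d=(6,8) right/bottom  bias=-1
  edge (6, 18)→(8, 22): d=(2,4) right/bottom  bias=-1
  edge (8, 22)→(0, 10): d=(-8,-12) top-left  bias=+0
    (2,8)@(5, 17): e=[2,2,4] → X
    (3,8)@(7, 17): e=[-14,-6,28] → .
    (2,9)@(5, 19): e=[14,6,-12] → .
  covered (1 px):
    . . . . . . .
    . . . . . . .
    . . . . . . .
    . . . . . . .
    . . . . . . .
    . . . . . . .
    . . . . . . .
    . . . . . . .
    . . X . . . .
    . . . . . . .
    . . . . . . .
    . . . . . . .
T2:
  2·area = 191
  edge (8, 21)→(0, 10): d=(-8,-11) top-left  bias=+0
  edge (0, 10)→(13, 4): d=(13,-6) top-left  bias=+0
  edge (13, 4)→(8, 21): d=(-5,17) right/bottom  bias=-1
    (5,2)@(11, 5): e=[161,1,29] → X
    (6,2)@(13, 5): e=[183,13,-5] → .
    (3,3)@(7, 7): e=[101,3,87] → X
    (4,3)@(9, 7): e=[123,15,53] → X
    (6,3)@(13, 7): e=[167,39,-15] → .
    (1,4)@(3, 9): e=[41,5,145] → X
    (2,4)@(5, 9): e=[63,17,111] → X
    (6,4)@(13, 9): e=[151,65,-25] → .
    (0,5)@(1, 11): e=[3,19,169] → X
    (5,5)@(11, 11): e=[113,79,-1] → .
    (0,6)@(1, 13): e=[-13,45,159] → .
    (1,6)@(3, 13): e=[9,57,125] → X
  covered (24 px):
    . . . . . . .
    . . . . . . .
    . . . . . X .
    . . . X X X .
    . X X X X X .
    X X X X X . .
    . X X X X . .
    . . X X X . .
    . . . X X . .
    . . . X . . .
    . . . . . . .
    . . . . . . .
T3:
  2·area = 14
  edge (6, 22)→(8, 20): d=(2,-2) top-left  bias=+0
  edge (8, 20)→(11, 24): d=(3,4) right/bottom  bias=-1
  edge (11, 24)→(6, 22): d=(-5,-2) top-left  bias=+0
    (6,7)@(13, 15): e=[0,-35,49] → .  [on edge]
    (5,8)@(11, 17): e=[0,-21,35] → .  [on edge]
    (4,9)@(9, 19): e=[0,-7,21] → .  [on edge]
    (3,10)@(7, 21): e=[0,7,7] → X  [on edge]
    (4,10)@(9, 21): e=[4,-1,11] → .
    (2,11)@(5, 23): e=[0,21,-7] → .  [on edge]
    (3,11)@(7, 23): e=[4,13,-3] → .
    (4,11)@(9, 23): e=[8,5,1] → X
    (5,11)@(11, 23): e=[12,-3,5] → .
  covered (2 px):
    . . . . . . .
    . . . . . . .
    . . . . . . .
    . . . . . . .
    . . . . . . .
    . . . . . . .
    . . . . . . .
    . . . . . . .
    . . . . . . .
    . . . . . . .
    . . . X . . .
    . . . . X . .

Final: 27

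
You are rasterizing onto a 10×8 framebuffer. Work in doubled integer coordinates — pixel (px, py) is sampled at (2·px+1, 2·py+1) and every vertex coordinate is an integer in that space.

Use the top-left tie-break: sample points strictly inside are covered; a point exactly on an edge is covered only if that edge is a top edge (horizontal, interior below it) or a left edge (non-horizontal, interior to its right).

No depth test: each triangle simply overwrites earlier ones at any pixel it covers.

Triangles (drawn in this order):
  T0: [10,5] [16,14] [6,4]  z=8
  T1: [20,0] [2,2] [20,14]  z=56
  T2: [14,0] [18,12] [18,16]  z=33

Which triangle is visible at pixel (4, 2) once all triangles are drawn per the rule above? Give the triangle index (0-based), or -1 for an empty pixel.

T0:
  2·area = 30
  edge (10, 5)→(16, 14): d=(6,9) right/bottom  bias=-1
  edge (16, 14)→(6, 4): d=(-10,-10) top-left  bias=+0
  edge (6, 4)→(10, 5): d=(4,1) right/bottom  bias=-1
    (1,0)@(3, 1): e=[39,0,-9] → ·  [on edge]
    (2,1)@(5, 3): e=[33,0,-3] → ·  [on edge]
    (3,2)@(7, 5): e=[27,0,3] → #  [on edge]
    (4,2)@(9, 5): e=[9,20,1] → #
    (5,2)@(11, 5): e=[-9,40,-1] → ·
    (3,3)@(7, 7): e=[39,-20,11] → ·
    (4,3)@(9, 7): e=[21,0,9] → #  [on edge]
    (5,3)@(11, 7): e=[3,20,7] → #
    (6,3)@(13, 7): e=[-15,40,5] → ·
    (4,4)@(9, 9): e=[33,-20,17] → ·
    (5,4)@(11, 9): e=[15,0,15] → #  [on edge]
    (6,4)@(13, 9): e=[-3,20,13] → ·
    (6,5)@(13, 11): e=[9,0,21] → #  [on edge]
    (7,6)@(15, 13): e=[3,0,27] → #  [on edge]
    (8,7)@(17, 15): e=[-3,0,33] → ·  [on edge]
  covered (7 px):
    · · · · · · · · · ·
    · · · · · · · · · ·
    · · · # # · · · · ·
    · · · · # # · · · ·
    · · · · · # · · · ·
    · · · · · · # · · ·
    · · · · · · · # · ·
    · · · · · · · · · ·
T1:
  2·area = 252  (B↔C swapped to make it positive)
  edge (20, 0)→(20, 14): d=(0,14) right/bottom  bias=-1
  edge (20, 14)→(2, 2): d=(-18,-12) top-left  bias=+0
  edge (2, 2)→(20, 0): d=(18,-2) top-left  bias=+0
    (5,0)@(11, 1): e=[126,126,0] → #  [on edge]
    (6,0)@(13, 1): e=[98,150,4] → #
    (7,0)@(15, 1): e=[70,174,8] → #
    (8,0)@(17, 1): e=[42,198,12] → #
    (9,0)@(19, 1): e=[14,222,16] → #
    (2,1)@(5, 3): e=[210,18,24] → #
    (3,1)@(7, 3): e=[182,42,28] → #
    (4,1)@(9, 3): e=[154,66,32] → #
    (2,2)@(5, 5): e=[210,-18,60] → ·
    (3,2)@(7, 5): e=[182,6,64] → #
    (3,3)@(7, 7): e=[182,-30,100] → ·
    (4,3)@(9, 7): e=[154,-6,104] → ·
  covered (32 px):
    · · · · · # # # # #
    · · # # # # # # # #
    · · · # # # # # # #
    · · · · · # # # # #
    · · · · · · # # # #
    · · · · · · · · # #
    · · · · · · · · · #
    · · · · · · · · · ·
T2:
  2·area = 16
  edge (14, 0)→(18, 12): d=(4,12) right/bottom  bias=-1
  edge (18, 12)→(18, 16): d=(0,4) right/bottom  bias=-1
  edge (18, 16)→(14, 0): d=(-4,-16) top-left  bias=+0
    (7,1)@(15, 3): e=[0,12,4] → ·  [on edge]
    (8,4)@(17, 9): e=[0,4,12] → ·  [on edge]
    (8,5)@(17, 11): e=[8,4,4] → #
    (9,5)@(19, 11): e=[-16,-4,36] → ·
    (8,6)@(17, 13): e=[16,4,-4] → ·
    (9,7)@(19, 15): e=[0,-4,20] → ·  [on edge]
  covered (1 px):
    · · · · · · · · · ·
    · · · · · · · · · ·
    · · · · · · · · · ·
    · · · · · · · · · ·
    · · · · · · · · · ·
    · · · · · · · · # ·
    · · · · · · · · · ·
    · · · · · · · · · ·

Z-buffer (winner per pixel, '.' = empty):
  . . . . . 1 1 1 1 1
  . . 1 1 1 1 1 1 1 1
  . . . 1 1 1 1 1 1 1
  . . . . 0 1 1 1 1 1
  . . . . . 0 1 1 1 1
  . . . . . . 0 . 2 1
  . . . . . . . 0 . 1
  . . . . . . . . . .

Answer: 1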